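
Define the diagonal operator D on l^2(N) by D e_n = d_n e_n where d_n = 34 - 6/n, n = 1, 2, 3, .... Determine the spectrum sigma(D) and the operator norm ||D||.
sigma(D) = {34 - 6/n : n ≥ 1} ∪ {34}; ||D|| = 34

A bounded diagonal operator on l^2 with diagonal entries d_n has spectrum equal to the closure of {d_n : n ≥ 1}: every d_n is an eigenvalue (with eigenvector e_n), so {d_n} ⊂ sigma(D); the spectrum is closed, so its closure is too; and for lambda not in the closure, (D - lambda I) has bounded inverse (the diagonal entries 1/(d_n - lambda) are bounded). For our sequence d_n = 34 - 6/n, n = 1, 2, 3, ...:
  - {d_n} = {34 - 6/n : n ≥ 1}; the only limit point is 34
  - closure = {34 - 6/n : n ≥ 1} ∪ {34}
For the norm: a diagonal operator has ||D|| = sup_n |d_n|. Here d_n = 34 - 6/n increases monotonically from d_1 = 28 toward 34, with all terms in [28, 34); so sup_n |d_n| = 34 (the supremum is the limit, not attained). So ||D|| = 34.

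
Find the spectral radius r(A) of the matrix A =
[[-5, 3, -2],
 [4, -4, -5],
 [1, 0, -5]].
r(A) ≈ 8.2714

The eigenvalues of A are the roots of its characteristic polynomial. With M = A (coefficients from the trace, the sum of principal 2x2 minors, and det A):
  p(λ) = det(λ I - M) = λ^3 + 14λ^2 + 55λ + 63.
No integer candidate from the rational root theorem (±divisors of 63) is a root, so the roots are irrational. The cubic discriminant is Δ = 1929 > 0, so there are three distinct real roots. p(-9) = -27 and p(-8) = 7 have opposite signs, so a root lies in (-9, -8); Newton's method refines it to λ ≈ -8.2714. p(-4) = 3 and p(-3) = -3 have opposite signs, so a root lies in (-4, -3); Newton's method refines it to λ ≈ -3.6308. p(-3) = -3 and p(-2) = 1 have opposite signs, so a root lies in (-3, -2); Newton's method refines it to λ ≈ -2.0978. Check (Vieta): the three roots sum to -14, matching tr M = -14.
Thus the eigenvalues (to 4 decimals) are -8.2714 (modulus 8.2714); -3.6308 (modulus 3.6308); -2.0978 (modulus 2.0978). The spectral radius is the largest modulus: r(A) ≈ 8.2714. (Cross-check: r(A) ≤ ||A||_2 ≈ 9.004; equality holds whenever A is normal, though it can also hold for some non-normal A.)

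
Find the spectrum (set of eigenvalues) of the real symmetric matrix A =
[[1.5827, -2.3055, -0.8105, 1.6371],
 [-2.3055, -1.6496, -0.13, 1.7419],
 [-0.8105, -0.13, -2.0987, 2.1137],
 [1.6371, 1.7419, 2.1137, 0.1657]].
sigma(A) ≈ {-5, -2, 2, 3}

A is real symmetric, so its spectrum consists of real eigenvalues. Expanding the characteristic polynomial of the displayed matrix gives
  det(λ I - A) = p(λ) = λ^4 + (2)λ^3 + (-19)λ^2 + (-7.9988)λ + (60).
Solving p(λ) = 0 yields eigenvalues ≈ -5, -2, 2, 3. (A is shown rounded to 4 decimals, so these recover the underlying integer eigenvalues to within that precision.)
Verification: the trace of A = -2 equals the sum of eigenvalues -2, and det(A) ≈ 60.0000 matches the eigenvalue product 60.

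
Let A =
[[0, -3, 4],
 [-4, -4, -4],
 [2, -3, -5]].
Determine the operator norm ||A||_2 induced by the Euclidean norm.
||A||_2 ≈ 8.3548 (= sqrt(largest eigenvalue of A^T A))

||A||_2 = sigma_max(A) = sqrt(lambda_max(A^T A)). Form the symmetric matrix M = A^T A =
[[20, 10, 6],
 [10, 34, 19],
 [6, 19, 57]].
Its characteristic polynomial (trace, sum of principal 2x2 minors, determinant of M give the coefficients) is
  p(λ) = det(λ I - M) = λ^3 - 111λ^2 + 3261λ - 26896.
No integer candidate from the rational root theorem (±divisors of 26896) is a root, so the roots are irrational. The cubic discriminant is Δ = 884953269 > 0, so there are three distinct real roots. p(14) = -254 and p(15) = 419 have opposite signs, so a root lies in (14, 15); Newton's method refines it to λ ≈ 14.3544. p(26) = 430 and p(27) = -85 have opposite signs, so a root lies in (26, 27); Newton's method refines it to λ ≈ 26.843. p(69) = -1849 and p(70) = 474 have opposite signs, so a root lies in (69, 70); Newton's method refines it to λ ≈ 69.8026. Check (Vieta): the three roots sum to 111, matching tr M = 111.
So the eigenvalues of A^T A are ≈ 14.3544, 26.843, 69.8026 (all ≥ 0, as they must be for A^T A). The largest is λ_max ≈ 69.8026, hence ||A||_2 = sqrt(λ_max) ≈ 8.3548.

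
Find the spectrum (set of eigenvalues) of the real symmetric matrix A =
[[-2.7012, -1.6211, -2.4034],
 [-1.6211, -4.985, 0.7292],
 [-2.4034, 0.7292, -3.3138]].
sigma(A) ≈ {-6, -5, 0}

A is real symmetric, so its spectrum consists of real eigenvalues. Expanding the characteristic polynomial of the displayed matrix gives
  det(λ I - A) = p(λ) = λ^3 + (11)λ^2 + (30)λ + (0).
Solving p(λ) = 0 yields eigenvalues ≈ -6, -5, 0. (A is shown rounded to 4 decimals, so these recover the underlying integer eigenvalues to within that precision.)
Verification: the trace of A = -11 equals the sum of eigenvalues -11, and det(A) ≈ 0.0001 matches the eigenvalue product 0.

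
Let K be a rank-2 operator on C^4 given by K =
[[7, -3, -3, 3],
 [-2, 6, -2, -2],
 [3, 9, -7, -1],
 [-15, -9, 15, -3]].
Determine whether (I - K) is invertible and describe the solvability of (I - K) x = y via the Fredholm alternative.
(I - K) is invertible (det(I - K) = -6 ≠ 0), so for every y in C^4 the equation (I - K) x = y has a unique solution.

K has rank 2 and factors as K = U V^T = u1 v1^T + u2 v2^T with u1 = (1, -2, -3, 3), v1 = (-2, -3, 3, 0), u2 = (3, -2, -1, -3), v2 = (3, 0, -2, 1) (multiplying out reproduces the displayed K). The nonzero eigenvalues of U V^T coincide with those of the 2 x 2 matrix G = V^T U = [[v1·u1, v1·u2], [v2·u1, v2·u2]] = [[-5, -3], [12, 8]], and by the Sylvester determinant identity det(I_4 - U V^T) = det(I_2 - V^T U) = det([[6, 3], [-12, -7]]) = (6)(-7) - (3)(-12) = -6. (Direct check: I - K =
[[-6, 3, 3, -3],
 [2, -5, 2, 2],
 [-3, -9, 8, 1],
 [15, 9, -15, 4]]
has determinant -6.) The finite-dimensional Fredholm alternative says: either (I - K) is invertible, or ker(I - K) ≠ {0} and then range(I - K) = ker((I - K)^*)^⊥, with dim ker(I - K) = dim ker((I - K)^*). Since det(I - K) ≠ 0, 1 is not an eigenvalue of K and ker(I - K) = {0}, so we are in the first case: for every y there is a unique x = (I - K)^(-1) y. (Explicitly, by the Woodbury identity, (I - U V^T)^(-1) = I + U (I_2 - G)^(-1) V^T.)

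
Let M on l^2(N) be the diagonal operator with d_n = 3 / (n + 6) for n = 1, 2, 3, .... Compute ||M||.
||M|| = 3/7 (attained at n = 1)

For M diagonal, ||M|| = sup_n |d_n| = sup_n 3/(n + 6). This is positive and strictly decreasing in n, so the supremum is attained at n = 1: d_1 = 3/(1 + 6) = 3/7. Hence ||M|| = 3/7.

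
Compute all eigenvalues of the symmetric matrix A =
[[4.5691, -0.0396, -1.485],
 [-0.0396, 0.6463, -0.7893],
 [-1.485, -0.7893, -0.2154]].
sigma(A) ≈ {-1, 1, 5}

A is real symmetric, so its spectrum consists of real eigenvalues. Expanding the characteristic polynomial of the displayed matrix gives
  det(λ I - A) = p(λ) = λ^3 + (-5)λ^2 + (-1)λ + (5).
Solving p(λ) = 0 yields eigenvalues ≈ -1, 1, 5. (A is shown rounded to 4 decimals, so these recover the underlying integer eigenvalues to within that precision.)
Verification: the trace of A = 5 equals the sum of eigenvalues 5, and det(A) ≈ -5.0003 matches the eigenvalue product -5.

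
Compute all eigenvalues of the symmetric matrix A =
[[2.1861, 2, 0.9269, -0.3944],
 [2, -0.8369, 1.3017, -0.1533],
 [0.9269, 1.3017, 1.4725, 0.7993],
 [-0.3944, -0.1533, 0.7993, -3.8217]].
sigma(A) ≈ {-4, -2, 1, 4}

A is real symmetric, so its spectrum consists of real eigenvalues. Expanding the characteristic polynomial of the displayed matrix gives
  det(λ I - A) = p(λ) = λ^4 + (1)λ^3 + (-18)λ^2 + (-16)λ + (32).
Solving p(λ) = 0 yields eigenvalues ≈ -4, -2, 1, 4. (A is shown rounded to 4 decimals, so these recover the underlying integer eigenvalues to within that precision.)
Verification: the trace of A = -1 equals the sum of eigenvalues -1, and det(A) ≈ 32.0000 matches the eigenvalue product 32.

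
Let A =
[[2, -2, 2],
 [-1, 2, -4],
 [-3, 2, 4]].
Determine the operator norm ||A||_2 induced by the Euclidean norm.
||A||_2 ≈ 6.074 (= sqrt(largest eigenvalue of A^T A))

||A||_2 = sigma_max(A) = sqrt(lambda_max(A^T A)). Form the symmetric matrix M = A^T A =
[[14, -12, -4],
 [-12, 12, -4],
 [-4, -4, 36]].
Its characteristic polynomial (trace, sum of principal 2x2 minors, determinant of M give the coefficients) is
  p(λ) = det(λ I - M) = λ^3 - 62λ^2 + 928λ - 64.
No integer candidate from the rational root theorem (±divisors of 64) is a root, so the roots are irrational. The cubic discriminant is Δ = 118835200 > 0, so there are three distinct real roots. p(0) = -64 and p(1) = 803 have opposite signs, so a root lies in (0, 1); Newton's method refines it to λ ≈ 0.0693. p(25) = 11 and p(26) = -272 have opposite signs, so a root lies in (25, 26); Newton's method refines it to λ ≈ 25.0371. p(36) = -352 and p(37) = 47 have opposite signs, so a root lies in (36, 37); Newton's method refines it to λ ≈ 36.8936. Check (Vieta): the three roots sum to 62, matching tr M = 62.
So the eigenvalues of A^T A are ≈ 0.0693, 25.0371, 36.8936 (all ≥ 0, as they must be for A^T A). The largest is λ_max ≈ 36.8936, hence ||A||_2 = sqrt(λ_max) ≈ 6.074.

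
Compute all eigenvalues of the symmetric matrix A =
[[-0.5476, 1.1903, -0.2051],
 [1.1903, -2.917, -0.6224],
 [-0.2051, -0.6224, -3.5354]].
sigma(A) ≈ {-4, -3, 0}

A is real symmetric, so its spectrum consists of real eigenvalues. Expanding the characteristic polynomial of the displayed matrix gives
  det(λ I - A) = p(λ) = λ^3 + (7)λ^2 + (12)λ + (0).
Solving p(λ) = 0 yields eigenvalues ≈ -4, -3, 0. (A is shown rounded to 4 decimals, so these recover the underlying integer eigenvalues to within that precision.)
Verification: the trace of A = -7 equals the sum of eigenvalues -7, and det(A) ≈ 0.0005 matches the eigenvalue product 0.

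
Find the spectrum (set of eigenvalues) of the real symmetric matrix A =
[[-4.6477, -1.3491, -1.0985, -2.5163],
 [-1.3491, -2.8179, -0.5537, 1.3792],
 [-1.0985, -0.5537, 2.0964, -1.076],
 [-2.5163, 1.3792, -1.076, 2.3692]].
sigma(A) ≈ {-6, -3, 2, 4}

A is real symmetric, so its spectrum consists of real eigenvalues. Expanding the characteristic polynomial of the displayed matrix gives
  det(λ I - A) = p(λ) = λ^4 + (3)λ^3 + (-28)λ^2 + (-36)λ + (144.0022).
Solving p(λ) = 0 yields eigenvalues ≈ -6, -3, 2, 4. (A is shown rounded to 4 decimals, so these recover the underlying integer eigenvalues to within that precision.)
Verification: the trace of A = -3 equals the sum of eigenvalues -3, and det(A) ≈ 144.0022 matches the eigenvalue product 144.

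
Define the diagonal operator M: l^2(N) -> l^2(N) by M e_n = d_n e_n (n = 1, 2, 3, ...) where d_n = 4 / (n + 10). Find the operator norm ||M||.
||M|| = 4/11 (attained at n = 1)

For M diagonal, ||M|| = sup_n |d_n| = sup_n 4/(n + 10). This is positive and strictly decreasing in n, so the supremum is attained at n = 1: d_1 = 4/(1 + 10) = 4/11. Hence ||M|| = 4/11.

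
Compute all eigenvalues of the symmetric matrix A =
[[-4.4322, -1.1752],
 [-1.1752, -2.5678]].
sigma(A) ≈ {-5, -2}

A is real symmetric, so its spectrum consists of real eigenvalues. Expanding the characteristic polynomial of the displayed matrix gives
  det(λ I - A) = p(λ) = λ^2 + (7)λ + (10).
Solving p(λ) = 0 yields eigenvalues ≈ -5, -2. (A is shown rounded to 4 decimals, so these recover the underlying integer eigenvalues to within that precision.)
Verification: the trace of A = -7 equals the sum of eigenvalues -7, and det(A) ≈ 9.9999 matches the eigenvalue product 10.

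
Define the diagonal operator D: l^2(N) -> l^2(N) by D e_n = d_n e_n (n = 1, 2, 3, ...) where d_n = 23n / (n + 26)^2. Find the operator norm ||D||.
||D|| = 23/104 (attained at n = 26)

For D diagonal, ||D|| = sup_n |d_n|. Treat f(x) = 23x / (x + 26)^2 for real x > 0. By the quotient rule, f'(x) = 23(26 - x)/(x + 26)^3, which is positive for x < 26 and negative for x > 26. So f has a unique maximum at x = 26, and since 26 is a positive integer, the supremum over n ≥ 1 is attained at n = 26: d_26 = 23·26/(26 + 26)^2 = 23·26/2704 = 23/104. Hence ||D|| = 23/104.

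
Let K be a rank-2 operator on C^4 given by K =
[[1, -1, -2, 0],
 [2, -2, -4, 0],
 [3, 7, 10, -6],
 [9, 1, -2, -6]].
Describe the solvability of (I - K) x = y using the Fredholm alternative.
(I - K) is invertible (det(I - K) = -44 ≠ 0), so for every y in C^4 the equation (I - K) x = y has a unique solution.

K has rank 2 and factors as K = U V^T = u1 v1^T + u2 v2^T with u1 = (0, 0, 2, 2), v1 = (3, 2, 2, -3), u2 = (1, 2, -3, 3), v2 = (1, -1, -2, 0) (multiplying out reproduces the displayed K). The nonzero eigenvalues of U V^T coincide with those of the 2 x 2 matrix G = V^T U = [[v1·u1, v1·u2], [v2·u1, v2·u2]] = [[-2, -8], [-4, 5]], and by the Sylvester determinant identity det(I_4 - U V^T) = det(I_2 - V^T U) = det([[3, 8], [4, -4]]) = (3)(-4) - (8)(4) = -44. (Direct check: I - K =
[[0, 1, 2, 0],
 [-2, 3, 4, 0],
 [-3, -7, -9, 6],
 [-9, -1, 2, 7]]
has determinant -44.) The finite-dimensional Fredholm alternative says: either (I - K) is invertible, or ker(I - K) ≠ {0} and then range(I - K) = ker((I - K)^*)^⊥, with dim ker(I - K) = dim ker((I - K)^*). Since det(I - K) ≠ 0, 1 is not an eigenvalue of K and ker(I - K) = {0}, so we are in the first case: for every y there is a unique x = (I - K)^(-1) y. (Explicitly, by the Woodbury identity, (I - U V^T)^(-1) = I + U (I_2 - G)^(-1) V^T.)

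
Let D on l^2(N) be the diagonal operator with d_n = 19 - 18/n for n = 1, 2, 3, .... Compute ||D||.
||D|| = 19

For a diagonal operator on l^2 with entries d_n, ||D|| = sup_n |d_n|. Here d_1 = 1, d_2 = 10, ..., and d_n = 19 - 18/n increases monotonically toward 19. All terms lie in [1, 19), so |d_n| = d_n and the supremum is the limit 19, which is not attained by any individual d_n. Hence ||D|| = 19.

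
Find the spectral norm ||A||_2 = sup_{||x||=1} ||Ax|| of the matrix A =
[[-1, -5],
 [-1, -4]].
||A||_2 = sqrt((43 + sqrt(1845))/2) ≈ 6.5557 (= sqrt(largest eigenvalue of A^T A))

||A||_2 = sigma_max(A) = sqrt(lambda_max(A^T A)). Form the symmetric matrix M = A^T A =
[[2, 9],
 [9, 41]].
Its characteristic polynomial (trace, determinant of M give the coefficients) is
  p(λ) = det(λ I - M) = λ^2 - 43λ + 1.
For λ^2 - 43λ + 1 the discriminant is 1845. It is nonnegative but not a perfect square, so the roots are real and irrational: λ = (43 ± sqrt(1845))/2 ≈ 42.9767, 0.0233.
So the eigenvalues of A^T A are ≈ 0.0233, 42.9767 (all ≥ 0, as they must be for A^T A). The largest is λ_max = (43 + sqrt(1845))/2 ≈ 42.9767, hence ||A||_2 = sqrt(λ_max) = sqrt((43 + sqrt(1845))/2) ≈ 6.5557.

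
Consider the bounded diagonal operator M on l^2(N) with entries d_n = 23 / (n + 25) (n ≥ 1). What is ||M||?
||M|| = 23/26 (attained at n = 1)

For M diagonal, ||M|| = sup_n |d_n| = sup_n 23/(n + 25). This is positive and strictly decreasing in n, so the supremum is attained at n = 1: d_1 = 23/(1 + 25) = 23/26. Hence ||M|| = 23/26.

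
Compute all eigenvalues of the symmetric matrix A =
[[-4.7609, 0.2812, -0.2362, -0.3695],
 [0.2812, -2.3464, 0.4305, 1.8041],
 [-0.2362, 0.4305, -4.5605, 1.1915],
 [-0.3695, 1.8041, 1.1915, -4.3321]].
sigma(A) ≈ {-6, -5, -4, -1}

A is real symmetric, so its spectrum consists of real eigenvalues. Expanding the characteristic polynomial of the displayed matrix gives
  det(λ I - A) = p(λ) = λ^4 + (16)λ^3 + (88.9987)λ^2 + (193.9949)λ + (119.9938).
Solving p(λ) = 0 yields eigenvalues ≈ -6, -5, -4, -1. (A is shown rounded to 4 decimals, so these recover the underlying integer eigenvalues to within that precision.)
Verification: the trace of A = -16 equals the sum of eigenvalues -16, and det(A) ≈ 119.9938 matches the eigenvalue product 120.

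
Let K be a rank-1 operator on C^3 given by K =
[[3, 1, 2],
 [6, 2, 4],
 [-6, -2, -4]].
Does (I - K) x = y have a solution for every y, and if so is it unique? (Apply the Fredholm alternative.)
(I - K) is singular (det(I - K) = 0, i.e. 1 ∈ sigma(K)). (I - K) x = y is solvable iff y ⊥ ker((I - K)^*) = span{(3, 1, 2)}, i.e. iff 3y_1 + y_2 + 2y_3 = 0. When solvable, the solutions are x = y + c·(1, 2, -2), c arbitrary (ker(I - K) = span{(1, 2, -2)}, dimension 1).

K has rank 1, so it is an outer product K = u v^T: every row of K is a multiple of one row vector. Reading off the entries, u = (1, 2, -2) and v = (3, 1, 2) (row i of K equals u_i·v^T). A rank-one matrix u v^T satisfies K u = u (v·u) and kills the (2)-dimensional subspace v^⊥, so its characteristic polynomial is lambda^2 (lambda - v·u) with v·u = tr K = 1. Hence the eigenvalues of I - K are 1 (multiplicity 2) and 1 - (1) = 0, so det(I - K) = 0. (Direct check: I - K =
[[-2, -1, -2],
 [-6, -1, -4],
 [6, 2, 5]]
has determinant 0.) So 1 is an eigenvalue of K and (I - K) is not invertible. The finite-dimensional Fredholm alternative says: either (I - K) is invertible, or ker(I - K) ≠ {0} and then range(I - K) = ker((I - K)^*)^⊥, with dim ker(I - K) = dim ker((I - K)^*). We are in the second case, so we need both kernels. Kernel of I - K: (I - K) u = u - u (v·u) = u - u = 0, so ker(I - K) = span{u} = span{(1, 2, -2)} (it is exactly 1-dimensional because rank(I - K) = 2). Kernel of the adjoint: K is real, so (I - K)^* = I - K^T = I - v u^T, and (I - v u^T) v = v - v (u·v) = 0; hence ker((I - K)^*) = span{v} = span{(3, 1, 2)}. Therefore (I - K) x = y is solvable iff <y, v> = 0, i.e. iff 3y_1 + y_2 + 2y_3 = 0. When this holds, K y = u (v·y) = 0, so (I - K) y = y and x = y is a particular solution; the full solution set is the line x = y + c·u = y + c·(1, 2, -2), c ∈ C.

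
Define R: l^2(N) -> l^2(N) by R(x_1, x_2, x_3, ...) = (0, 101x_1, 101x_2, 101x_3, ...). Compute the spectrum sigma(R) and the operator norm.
sigma(R) = closed disk {z in C : |z| ≤ 101}; ||R|| = 101

Note R = 101·U where U is the unit right shift (U x)_k = x_{k-1} (with x_0 := 0); so ||R|| = 101||U|| and sigma(R) = 101·sigma(U). ||R x||^2 = sum_{k≥1} |101x_k|^2 = 10201||x||^2, so ||R|| = 101 and sigma(R) ⊂ {|z| ≤ 101}. For any |lambda| < 101, the equation (R - lambda I) x = 0 forces x_1 = 0, then 101x_k = lambda x_{k+1} ⇒ x = 0, so R has no eigenvalues. But (R - lambda I) is not surjective for |lambda| < 101: solving (R - lambda I) x = e_1 would require x_n proportional to (lambda/101)^(-n), which is not in l^2. So every |lambda| < 101 lies in the residual spectrum. The boundary |lambda| = 101 is in the approximate point spectrum (the spectrum is closed). Hence sigma(R) is the closed disk of radius 101.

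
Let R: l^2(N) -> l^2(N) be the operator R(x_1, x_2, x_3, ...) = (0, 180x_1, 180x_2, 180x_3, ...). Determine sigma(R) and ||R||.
sigma(R) = closed disk {z in C : |z| ≤ 180}; ||R|| = 180

Note R = 180·U where U is the unit right shift (U x)_k = x_{k-1} (with x_0 := 0); so ||R|| = 180||U|| and sigma(R) = 180·sigma(U). ||R x||^2 = sum_{k≥1} |180x_k|^2 = 32400||x||^2, so ||R|| = 180 and sigma(R) ⊂ {|z| ≤ 180}. For any |lambda| < 180, the equation (R - lambda I) x = 0 forces x_1 = 0, then 180x_k = lambda x_{k+1} ⇒ x = 0, so R has no eigenvalues. But (R - lambda I) is not surjective for |lambda| < 180: solving (R - lambda I) x = e_1 would require x_n proportional to (lambda/180)^(-n), which is not in l^2. So every |lambda| < 180 lies in the residual spectrum. The boundary |lambda| = 180 is in the approximate point spectrum (the spectrum is closed). Hence sigma(R) is the closed disk of radius 180.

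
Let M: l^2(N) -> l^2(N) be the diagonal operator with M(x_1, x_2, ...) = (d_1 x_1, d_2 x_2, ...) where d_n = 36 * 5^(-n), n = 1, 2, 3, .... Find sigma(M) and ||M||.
sigma(M) = {36 * 5^(-n) : n ≥ 1} ∪ {0}; ||M|| = 36/5

A bounded diagonal operator on l^2 with diagonal entries d_n has spectrum equal to the closure of {d_n : n ≥ 1}: every d_n is an eigenvalue (with eigenvector e_n), so {d_n} ⊂ sigma(M); the spectrum is closed, so its closure is too; and for lambda not in the closure, (M - lambda I) has bounded inverse (the diagonal entries 1/(d_n - lambda) are bounded). For our sequence d_n = 36 * 5^(-n), n = 1, 2, 3, ...:
  - {d_n} = {36 * 5^(-n) : n ≥ 1}; the only limit point is 0
  - closure = {36 * 5^(-n) : n ≥ 1} ∪ {0}
For the norm: a diagonal operator has ||M|| = sup_n |d_n|. Here d_n = 36 * 5^(-n) is positive and decreasing, so sup_n |d_n| = d_1 = 36/5. So ||M|| = 36/5.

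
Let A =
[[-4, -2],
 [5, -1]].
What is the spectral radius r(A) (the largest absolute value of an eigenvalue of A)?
r(A) = sqrt(14) ≈ 3.7417

The eigenvalues of A are the roots of its characteristic polynomial. With M = A (coefficients from the trace and determinant):
  p(λ) = det(λ I - M) = λ^2 + 5λ + 14.
For λ^2 + 5λ + 14 the discriminant is -31. It is negative, so the roots are the complex-conjugate pair λ = -5/2 ± (sqrt(31)/2) i ≈ -2.5 ± 2.7839i. For a conjugate pair the product of the roots equals the constant term, so |λ|^2 = 14 and |λ| = sqrt(14) ≈ 3.7417.
Thus the eigenvalues (to 4 decimals) are -2.5 ± 2.7839i (modulus 3.7417). The spectral radius is the largest modulus: r(A) = sqrt(14) ≈ 3.7417. (Cross-check: r(A) ≤ ||A||_2 ≈ 6.4225; equality holds whenever A is normal, though it can also hold for some non-normal A.)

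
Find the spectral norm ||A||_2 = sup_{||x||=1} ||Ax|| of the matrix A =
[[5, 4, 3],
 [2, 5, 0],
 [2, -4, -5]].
||A||_2 ≈ 9.3607 (= sqrt(largest eigenvalue of A^T A))

||A||_2 = sigma_max(A) = sqrt(lambda_max(A^T A)). Form the symmetric matrix M = A^T A =
[[33, 22, 5],
 [22, 57, 32],
 [5, 32, 34]].
Its characteristic polynomial (trace, sum of principal 2x2 minors, determinant of M give the coefficients) is
  p(λ) = det(λ I - M) = λ^3 - 124λ^2 + 3408λ - 19321.
No integer candidate from the rational root theorem (±divisors of 19321) is a root, so the roots are irrational. The cubic discriminant is Δ = 9793168469 > 0, so there are three distinct real roots. p(7) = -1198 and p(8) = 519 have opposite signs, so a root lies in (7, 8); Newton's method refines it to λ ≈ 7.685. p(28) = 839 and p(29) = -384 have opposite signs, so a root lies in (28, 29); Newton's method refines it to λ ≈ 28.6927. p(87) = -2878 and p(88) = 1799 have opposite signs, so a root lies in (87, 88); Newton's method refines it to λ ≈ 87.6223. Check (Vieta): the three roots sum to 124, matching tr M = 124.
So the eigenvalues of A^T A are ≈ 7.685, 28.6927, 87.6223 (all ≥ 0, as they must be for A^T A). The largest is λ_max ≈ 87.6223, hence ||A||_2 = sqrt(λ_max) ≈ 9.3607.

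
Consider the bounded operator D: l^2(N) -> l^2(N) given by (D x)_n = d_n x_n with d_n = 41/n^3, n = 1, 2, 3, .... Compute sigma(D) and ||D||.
sigma(D) = {41/n^3 : n ≥ 1} ∪ {0}; ||D|| = 41

A bounded diagonal operator on l^2 with diagonal entries d_n has spectrum equal to the closure of {d_n : n ≥ 1}: every d_n is an eigenvalue (with eigenvector e_n), so {d_n} ⊂ sigma(D); the spectrum is closed, so its closure is too; and for lambda not in the closure, (D - lambda I) has bounded inverse (the diagonal entries 1/(d_n - lambda) are bounded). For our sequence d_n = 41/n^3, n = 1, 2, 3, ...:
  - {d_n} = {41/n^3 : n ≥ 1}; the only limit point is 0
  - closure = {41/n^3 : n ≥ 1} ∪ {0}
For the norm: a diagonal operator has ||D|| = sup_n |d_n|. Here d_n = 41/n^3 is positive and decreasing, so sup_n |d_n| = d_1 = 41. So ||D|| = 41.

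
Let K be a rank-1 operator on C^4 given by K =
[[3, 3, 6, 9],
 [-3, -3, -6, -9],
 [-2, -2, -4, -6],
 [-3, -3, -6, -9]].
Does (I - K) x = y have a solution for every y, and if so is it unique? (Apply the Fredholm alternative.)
(I - K) is invertible (det(I - K) = 14 ≠ 0), so for every y in C^4 the equation (I - K) x = y has a unique solution.

K has rank 1, so it is an outer product K = u v^T: every row of K is a multiple of one row vector. Reading off the entries, u = (3, -3, -2, -3) and v = (1, 1, 2, 3) (row i of K equals u_i·v^T). A rank-one matrix u v^T satisfies K u = u (v·u) and kills the (3)-dimensional subspace v^⊥, so its characteristic polynomial is lambda^3 (lambda - v·u) with v·u = tr K = -13. Hence the eigenvalues of I - K are 1 (multiplicity 3) and 1 - (-13) = 14, so det(I - K) = 14. (Direct check: I - K =
[[-2, -3, -6, -9],
 [3, 4, 6, 9],
 [2, 2, 5, 6],
 [3, 3, 6, 10]]
has determinant 14.) The finite-dimensional Fredholm alternative says: either (I - K) is invertible, or ker(I - K) ≠ {0} and then range(I - K) = ker((I - K)^*)^⊥, with dim ker(I - K) = dim ker((I - K)^*). Since det(I - K) ≠ 0, 1 is not an eigenvalue of K and ker(I - K) = {0}, so we are in the first case: for every y there is a unique x = (I - K)^(-1) y. Explicitly, by the Sherman–Morrison formula, (I - u v^T)^(-1) = I + u v^T/(1 - v·u), i.e. (I - K)^(-1) = I + K/(14).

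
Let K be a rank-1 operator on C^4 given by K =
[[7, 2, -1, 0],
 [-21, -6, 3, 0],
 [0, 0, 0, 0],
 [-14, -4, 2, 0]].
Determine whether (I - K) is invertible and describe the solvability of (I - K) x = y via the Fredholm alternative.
(I - K) is singular (det(I - K) = 0, i.e. 1 ∈ sigma(K)). (I - K) x = y is solvable iff y ⊥ ker((I - K)^*) = span{(7, 2, -1, 0)}, i.e. iff 7y_1 + 2y_2 - y_3 = 0. When solvable, the solutions are x = y + c·(1, -3, 0, -2), c arbitrary (ker(I - K) = span{(1, -3, 0, -2)}, dimension 1).

K has rank 1, so it is an outer product K = u v^T: every row of K is a multiple of one row vector. Reading off the entries, u = (1, -3, 0, -2) and v = (7, 2, -1, 0) (row i of K equals u_i·v^T). A rank-one matrix u v^T satisfies K u = u (v·u) and kills the (3)-dimensional subspace v^⊥, so its characteristic polynomial is lambda^3 (lambda - v·u) with v·u = tr K = 1. Hence the eigenvalues of I - K are 1 (multiplicity 3) and 1 - (1) = 0, so det(I - K) = 0. (Direct check: I - K =
[[-6, -2, 1, 0],
 [21, 7, -3, 0],
 [0, 0, 1, 0],
 [14, 4, -2, 1]]
has determinant 0.) So 1 is an eigenvalue of K and (I - K) is not invertible. The finite-dimensional Fredholm alternative says: either (I - K) is invertible, or ker(I - K) ≠ {0} and then range(I - K) = ker((I - K)^*)^⊥, with dim ker(I - K) = dim ker((I - K)^*). We are in the second case, so we need both kernels. Kernel of I - K: (I - K) u = u - u (v·u) = u - u = 0, so ker(I - K) = span{u} = span{(1, -3, 0, -2)} (it is exactly 1-dimensional because rank(I - K) = 3). Kernel of the adjoint: K is real, so (I - K)^* = I - K^T = I - v u^T, and (I - v u^T) v = v - v (u·v) = 0; hence ker((I - K)^*) = span{v} = span{(7, 2, -1, 0)}. Therefore (I - K) x = y is solvable iff <y, v> = 0, i.e. iff 7y_1 + 2y_2 - y_3 = 0. When this holds, K y = u (v·y) = 0, so (I - K) y = y and x = y is a particular solution; the full solution set is the line x = y + c·u = y + c·(1, -3, 0, -2), c ∈ C.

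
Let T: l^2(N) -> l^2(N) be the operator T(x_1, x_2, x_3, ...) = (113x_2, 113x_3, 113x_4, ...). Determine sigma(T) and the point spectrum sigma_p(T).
sigma(T) = closed disk {z in C : |z| ≤ 113}; sigma_p(T) = open disk {z in C : |z| < 113}

Note T = 113·V where V is the unit left shift (V x)_k = x_{k+1}; so sigma(T) = 113·sigma(V) and ||T|| = 113||V||. ||T x||^2 = 12769sum_{k≥2} |x_k|^2 ≤ 12769||x||^2, with equality on {x : x_1 = 0}, so ||T|| = 113. For any lambda with |lambda| < 113, set r = lambda/113 (|r| < 1); the vector x = (1, r, r^2, ...) is in l^2 and satisfies T x = 113(r, r^2, ...) = lambda x, so lambda is an eigenvalue. On the boundary |lambda| = 113 the geometric series diverges, so no l^2 eigenvector exists, but these lambda lie in the approximate point spectrum. Hence sigma(T) is the closed disk of radius 113 and sigma_p(T) is the open disk.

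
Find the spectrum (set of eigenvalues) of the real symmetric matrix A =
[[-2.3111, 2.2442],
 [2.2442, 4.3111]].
sigma(A) ≈ {-3, 5}

A is real symmetric, so its spectrum consists of real eigenvalues. Expanding the characteristic polynomial of the displayed matrix gives
  det(λ I - A) = p(λ) = λ^2 + (-2)λ + (-15).
Solving p(λ) = 0 yields eigenvalues ≈ -3, 5. (A is shown rounded to 4 decimals, so these recover the underlying integer eigenvalues to within that precision.)
Verification: the trace of A = 2 equals the sum of eigenvalues 2, and det(A) ≈ -14.9998 matches the eigenvalue product -15.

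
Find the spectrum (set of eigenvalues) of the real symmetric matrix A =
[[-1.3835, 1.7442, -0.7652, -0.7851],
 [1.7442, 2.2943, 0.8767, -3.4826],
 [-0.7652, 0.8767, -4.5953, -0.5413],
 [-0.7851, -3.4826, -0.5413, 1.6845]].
sigma(A) ≈ {-5, -2, -1, 6}

A is real symmetric, so its spectrum consists of real eigenvalues. Expanding the characteristic polynomial of the displayed matrix gives
  det(λ I - A) = p(λ) = λ^4 + (2)λ^3 + (-31)λ^2 + (-92.0014)λ + (-60).
Solving p(λ) = 0 yields eigenvalues ≈ -5, -2, -1, 6. (A is shown rounded to 4 decimals, so these recover the underlying integer eigenvalues to within that precision.)
Verification: the trace of A = -2 equals the sum of eigenvalues -2, and det(A) ≈ -60.0009 matches the eigenvalue product -60.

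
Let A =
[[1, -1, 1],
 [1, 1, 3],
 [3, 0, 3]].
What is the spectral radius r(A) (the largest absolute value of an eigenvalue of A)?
r(A) ≈ 2.9748

The eigenvalues of A are the roots of its characteristic polynomial. With M = A (coefficients from the trace, the sum of principal 2x2 minors, and det A):
  p(λ) = det(λ I - M) = λ^3 - 5λ^2 + 5λ + 6.
No integer candidate from the rational root theorem (±divisors of 6) is a root, so the roots are irrational. The cubic discriminant is Δ = -547 < 0, so there is one real root and a complex-conjugate pair. p(-1) = -5 and p(0) = 6 have opposite signs, so a root lies in (-1, 0); Newton's method refines it to λ ≈ -0.678. Dividing out (λ - (-0.678)) leaves approximately λ^2 - 5.678λ + 8.8496. For λ^2 - 5.678λ + 8.8496 the discriminant is -3.159. It is negative, so the remaining roots are the complex-conjugate pair λ ≈ 2.839 ± 0.8887i. Their product equals the constant term, so |λ|^2 ≈ 8.8496 and |λ| ≈ 2.9748.
Thus the eigenvalues (to 4 decimals) are -0.678 (modulus 0.678); 2.839 ± 0.8887i (modulus 2.9748). The spectral radius is the largest modulus: r(A) ≈ 2.9748. (Cross-check: r(A) ≤ ||A||_2 ≈ 5.3571; equality holds whenever A is normal, though it can also hold for some non-normal A.)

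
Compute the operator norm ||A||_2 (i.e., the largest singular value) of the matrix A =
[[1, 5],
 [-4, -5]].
||A||_2 = sqrt((67 + sqrt(3589))/2) ≈ 7.9658 (= sqrt(largest eigenvalue of A^T A))

||A||_2 = sigma_max(A) = sqrt(lambda_max(A^T A)). Form the symmetric matrix M = A^T A =
[[17, 25],
 [25, 50]].
Its characteristic polynomial (trace, determinant of M give the coefficients) is
  p(λ) = det(λ I - M) = λ^2 - 67λ + 225.
For λ^2 - 67λ + 225 the discriminant is 3589. It is nonnegative but not a perfect square, so the roots are real and irrational: λ = (67 ± sqrt(3589))/2 ≈ 63.4541, 3.5459.
So the eigenvalues of A^T A are ≈ 3.5459, 63.4541 (all ≥ 0, as they must be for A^T A). The largest is λ_max = (67 + sqrt(3589))/2 ≈ 63.4541, hence ||A||_2 = sqrt(λ_max) = sqrt((67 + sqrt(3589))/2) ≈ 7.9658.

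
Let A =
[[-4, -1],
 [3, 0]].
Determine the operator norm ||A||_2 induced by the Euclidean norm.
||A||_2 = sqrt((26 + sqrt(640))/2) ≈ 5.0645 (= sqrt(largest eigenvalue of A^T A))

||A||_2 = sigma_max(A) = sqrt(lambda_max(A^T A)). Form the symmetric matrix M = A^T A =
[[25, 4],
 [4, 1]].
Its characteristic polynomial (trace, determinant of M give the coefficients) is
  p(λ) = det(λ I - M) = λ^2 - 26λ + 9.
For λ^2 - 26λ + 9 the discriminant is 640. It is nonnegative but not a perfect square, so the roots are real and irrational: λ = (26 ± sqrt(640))/2 ≈ 25.6491, 0.3509.
So the eigenvalues of A^T A are ≈ 0.3509, 25.6491 (all ≥ 0, as they must be for A^T A). The largest is λ_max = (26 + sqrt(640))/2 ≈ 25.6491, hence ||A||_2 = sqrt(λ_max) = sqrt((26 + sqrt(640))/2) ≈ 5.0645.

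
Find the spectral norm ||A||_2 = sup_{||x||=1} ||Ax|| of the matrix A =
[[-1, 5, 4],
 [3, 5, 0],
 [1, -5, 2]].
||A||_2 ≈ 8.7795 (= sqrt(largest eigenvalue of A^T A))

||A||_2 = sigma_max(A) = sqrt(lambda_max(A^T A)). Form the symmetric matrix M = A^T A =
[[11, 5, -2],
 [5, 75, 10],
 [-2, 10, 20]].
Its characteristic polynomial (trace, sum of principal 2x2 minors, determinant of M give the coefficients) is
  p(λ) = det(λ I - M) = λ^3 - 106λ^2 + 2416λ - 14400.
No integer candidate from the rational root theorem (±divisors of 14400) is a root, so the roots are irrational. The cubic discriminant is Δ = 1354693632 > 0, so there are three distinct real roots. p(9) = -513 and p(10) = 160 have opposite signs, so a root lies in (9, 10); Newton's method refines it to λ ≈ 9.7402. p(19) = 97 and p(20) = -480 have opposite signs, so a root lies in (19, 20); Newton's method refines it to λ ≈ 19.1804. p(77) = -309 and p(78) = 3696 have opposite signs, so a root lies in (77, 78); Newton's method refines it to λ ≈ 77.0795. Check (Vieta): the three roots sum to 106, matching tr M = 106.
So the eigenvalues of A^T A are ≈ 9.7402, 19.1804, 77.0795 (all ≥ 0, as they must be for A^T A). The largest is λ_max ≈ 77.0795, hence ||A||_2 = sqrt(λ_max) ≈ 8.7795.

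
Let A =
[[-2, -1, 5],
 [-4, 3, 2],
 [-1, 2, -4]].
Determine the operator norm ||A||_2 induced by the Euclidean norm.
||A||_2 ≈ 7.176 (= sqrt(largest eigenvalue of A^T A))

||A||_2 = sigma_max(A) = sqrt(lambda_max(A^T A)). Form the symmetric matrix M = A^T A =
[[21, -12, -14],
 [-12, 14, -7],
 [-14, -7, 45]].
Its characteristic polynomial (trace, sum of principal 2x2 minors, determinant of M give the coefficients) is
  p(λ) = det(λ I - M) = λ^3 - 80λ^2 + 1480λ - 625.
No integer candidate from the rational root theorem (±divisors of 625) is a root, so the roots are irrational. The cubic discriminant is Δ = 1092845125 > 0, so there are three distinct real roots. p(0) = -625 and p(1) = 776 have opposite signs, so a root lies in (0, 1); Newton's method refines it to λ ≈ 0.4323. p(28) = 47 and p(29) = -596 have opposite signs, so a root lies in (28, 29); Newton's method refines it to λ ≈ 28.0726. p(51) = -574 and p(52) = 623 have opposite signs, so a root lies in (51, 52); Newton's method refines it to λ ≈ 51.4951. Check (Vieta): the three roots sum to 80, matching tr M = 80.
So the eigenvalues of A^T A are ≈ 0.4323, 28.0726, 51.4951 (all ≥ 0, as they must be for A^T A). The largest is λ_max ≈ 51.4951, hence ||A||_2 = sqrt(λ_max) ≈ 7.176.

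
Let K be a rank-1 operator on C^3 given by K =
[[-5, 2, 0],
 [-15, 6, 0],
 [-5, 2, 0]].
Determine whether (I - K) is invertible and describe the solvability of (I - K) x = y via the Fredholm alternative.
(I - K) is singular (det(I - K) = 0, i.e. 1 ∈ sigma(K)). (I - K) x = y is solvable iff y ⊥ ker((I - K)^*) = span{(-5, 2, 0)}, i.e. iff -5y_1 + 2y_2 = 0. When solvable, the solutions are x = y + c·(1, 3, 1), c arbitrary (ker(I - K) = span{(1, 3, 1)}, dimension 1).

K has rank 1, so it is an outer product K = u v^T: every row of K is a multiple of one row vector. Reading off the entries, u = (1, 3, 1) and v = (-5, 2, 0) (row i of K equals u_i·v^T). A rank-one matrix u v^T satisfies K u = u (v·u) and kills the (2)-dimensional subspace v^⊥, so its characteristic polynomial is lambda^2 (lambda - v·u) with v·u = tr K = 1. Hence the eigenvalues of I - K are 1 (multiplicity 2) and 1 - (1) = 0, so det(I - K) = 0. (Direct check: I - K =
[[6, -2, 0],
 [15, -5, 0],
 [5, -2, 1]]
has determinant 0.) So 1 is an eigenvalue of K and (I - K) is not invertible. The finite-dimensional Fredholm alternative says: either (I - K) is invertible, or ker(I - K) ≠ {0} and then range(I - K) = ker((I - K)^*)^⊥, with dim ker(I - K) = dim ker((I - K)^*). We are in the second case, so we need both kernels. Kernel of I - K: (I - K) u = u - u (v·u) = u - u = 0, so ker(I - K) = span{u} = span{(1, 3, 1)} (it is exactly 1-dimensional because rank(I - K) = 2). Kernel of the adjoint: K is real, so (I - K)^* = I - K^T = I - v u^T, and (I - v u^T) v = v - v (u·v) = 0; hence ker((I - K)^*) = span{v} = span{(-5, 2, 0)}. Therefore (I - K) x = y is solvable iff <y, v> = 0, i.e. iff -5y_1 + 2y_2 = 0. When this holds, K y = u (v·y) = 0, so (I - K) y = y and x = y is a particular solution; the full solution set is the line x = y + c·u = y + c·(1, 3, 1), c ∈ C.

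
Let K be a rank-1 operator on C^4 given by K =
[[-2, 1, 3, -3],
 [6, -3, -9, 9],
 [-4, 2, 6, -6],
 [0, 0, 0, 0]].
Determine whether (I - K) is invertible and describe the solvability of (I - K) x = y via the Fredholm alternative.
(I - K) is singular (det(I - K) = 0, i.e. 1 ∈ sigma(K)). (I - K) x = y is solvable iff y ⊥ ker((I - K)^*) = span{(-2, 1, 3, -3)}, i.e. iff -2y_1 + y_2 + 3y_3 - 3y_4 = 0. When solvable, the solutions are x = y + c·(1, -3, 2, 0), c arbitrary (ker(I - K) = span{(1, -3, 2, 0)}, dimension 1).

K has rank 1, so it is an outer product K = u v^T: every row of K is a multiple of one row vector. Reading off the entries, u = (1, -3, 2, 0) and v = (-2, 1, 3, -3) (row i of K equals u_i·v^T). A rank-one matrix u v^T satisfies K u = u (v·u) and kills the (3)-dimensional subspace v^⊥, so its characteristic polynomial is lambda^3 (lambda - v·u) with v·u = tr K = 1. Hence the eigenvalues of I - K are 1 (multiplicity 3) and 1 - (1) = 0, so det(I - K) = 0. (Direct check: I - K =
[[3, -1, -3, 3],
 [-6, 4, 9, -9],
 [4, -2, -5, 6],
 [0, 0, 0, 1]]
has determinant 0.) So 1 is an eigenvalue of K and (I - K) is not invertible. The finite-dimensional Fredholm alternative says: either (I - K) is invertible, or ker(I - K) ≠ {0} and then range(I - K) = ker((I - K)^*)^⊥, with dim ker(I - K) = dim ker((I - K)^*). We are in the second case, so we need both kernels. Kernel of I - K: (I - K) u = u - u (v·u) = u - u = 0, so ker(I - K) = span{u} = span{(1, -3, 2, 0)} (it is exactly 1-dimensional because rank(I - K) = 3). Kernel of the adjoint: K is real, so (I - K)^* = I - K^T = I - v u^T, and (I - v u^T) v = v - v (u·v) = 0; hence ker((I - K)^*) = span{v} = span{(-2, 1, 3, -3)}. Therefore (I - K) x = y is solvable iff <y, v> = 0, i.e. iff -2y_1 + y_2 + 3y_3 - 3y_4 = 0. When this holds, K y = u (v·y) = 0, so (I - K) y = y and x = y is a particular solution; the full solution set is the line x = y + c·u = y + c·(1, -3, 2, 0), c ∈ C.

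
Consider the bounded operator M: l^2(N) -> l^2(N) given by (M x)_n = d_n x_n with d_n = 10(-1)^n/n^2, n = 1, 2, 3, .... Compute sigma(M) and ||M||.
sigma(M) = {10(-1)^n/n^2 : n ≥ 1} ∪ {0}; ||M|| = 10

A bounded diagonal operator on l^2 with diagonal entries d_n has spectrum equal to the closure of {d_n : n ≥ 1}: every d_n is an eigenvalue (with eigenvector e_n), so {d_n} ⊂ sigma(M); the spectrum is closed, so its closure is too; and for lambda not in the closure, (M - lambda I) has bounded inverse (the diagonal entries 1/(d_n - lambda) are bounded). For our sequence d_n = 10(-1)^n/n^2, n = 1, 2, 3, ...:
  - {d_n} = {10(-1)^n/n^2 : n ≥ 1}; the only limit point is 0
  - closure = {10(-1)^n/n^2 : n ≥ 1} ∪ {0}
For the norm: a diagonal operator has ||M|| = sup_n |d_n|. Here |d_n| = 10/n^2 is decreasing, so sup_n |d_n| = |d_1| = 10. So ||M|| = 10.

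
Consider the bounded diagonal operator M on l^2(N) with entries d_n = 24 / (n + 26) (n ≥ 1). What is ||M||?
||M|| = 8/9 (attained at n = 1)

For M diagonal, ||M|| = sup_n |d_n| = sup_n 24/(n + 26). This is positive and strictly decreasing in n, so the supremum is attained at n = 1: d_1 = 24/(1 + 26) = 8/9. Hence ||M|| = 8/9.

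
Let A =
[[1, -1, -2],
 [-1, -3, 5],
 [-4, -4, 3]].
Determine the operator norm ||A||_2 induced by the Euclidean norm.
||A||_2 ≈ 8.4046 (= sqrt(largest eigenvalue of A^T A))

||A||_2 = sigma_max(A) = sqrt(lambda_max(A^T A)). Form the symmetric matrix M = A^T A =
[[18, 18, -19],
 [18, 26, -25],
 [-19, -25, 38]].
Its characteristic polynomial (trace, sum of principal 2x2 minors, determinant of M give the coefficients) is
  p(λ) = det(λ I - M) = λ^3 - 82λ^2 + 830λ - 1936.
No integer candidate from the rational root theorem (±divisors of 1936) is a root, so the roots are irrational. The cubic discriminant is Δ = 345778096 > 0, so there are three distinct real roots. p(3) = -157 and p(4) = 136 have opposite signs, so a root lies in (3, 4); Newton's method refines it to λ ≈ 3.475. p(7) = 199 and p(8) = -32 have opposite signs, so a root lies in (7, 8); Newton's method refines it to λ ≈ 7.8871. p(70) = -2636 and p(71) = 1543 have opposite signs, so a root lies in (70, 71); Newton's method refines it to λ ≈ 70.6379. Check (Vieta): the three roots sum to 82, matching tr M = 82.
So the eigenvalues of A^T A are ≈ 3.475, 7.8871, 70.6379 (all ≥ 0, as they must be for A^T A). The largest is λ_max ≈ 70.6379, hence ||A||_2 = sqrt(λ_max) ≈ 8.4046.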